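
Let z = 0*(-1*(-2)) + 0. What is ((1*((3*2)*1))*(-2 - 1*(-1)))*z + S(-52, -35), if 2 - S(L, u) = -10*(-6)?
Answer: -58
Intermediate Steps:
S(L, u) = -58 (S(L, u) = 2 - (-10)*(-6) = 2 - 1*60 = 2 - 60 = -58)
z = 0 (z = 0*2 + 0 = 0 + 0 = 0)
((1*((3*2)*1))*(-2 - 1*(-1)))*z + S(-52, -35) = ((1*((3*2)*1))*(-2 - 1*(-1)))*0 - 58 = ((1*(6*1))*(-2 + 1))*0 - 58 = ((1*6)*(-1))*0 - 58 = (6*(-1))*0 - 58 = -6*0 - 58 = 0 - 58 = -58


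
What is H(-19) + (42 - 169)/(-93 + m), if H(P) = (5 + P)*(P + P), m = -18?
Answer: 59179/111 ≈ 533.14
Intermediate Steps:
H(P) = 2*P*(5 + P) (H(P) = (5 + P)*(2*P) = 2*P*(5 + P))
H(-19) + (42 - 169)/(-93 + m) = 2*(-19)*(5 - 19) + (42 - 169)/(-93 - 18) = 2*(-19)*(-14) - 127/(-111) = 532 - 127*(-1/111) = 532 + 127/111 = 59179/111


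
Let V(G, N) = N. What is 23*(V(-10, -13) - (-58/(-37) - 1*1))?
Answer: -11546/37 ≈ -312.05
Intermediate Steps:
23*(V(-10, -13) - (-58/(-37) - 1*1)) = 23*(-13 - (-58/(-37) - 1*1)) = 23*(-13 - (-58*(-1/37) - 1)) = 23*(-13 - (58/37 - 1)) = 23*(-13 - 1*21/37) = 23*(-13 - 21/37) = 23*(-502/37) = -11546/37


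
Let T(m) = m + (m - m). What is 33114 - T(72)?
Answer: 33042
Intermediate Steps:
T(m) = m (T(m) = m + 0 = m)
33114 - T(72) = 33114 - 1*72 = 33114 - 72 = 33042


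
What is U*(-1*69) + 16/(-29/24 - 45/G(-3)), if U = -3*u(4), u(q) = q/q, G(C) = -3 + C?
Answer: 31641/151 ≈ 209.54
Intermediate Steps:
u(q) = 1
U = -3 (U = -3*1 = -3)
U*(-1*69) + 16/(-29/24 - 45/G(-3)) = -(-3)*69 + 16/(-29/24 - 45/(-3 - 3)) = -3*(-69) + 16/(-29*1/24 - 45/(-6)) = 207 + 16/(-29/24 - 45*(-1/6)) = 207 + 16/(-29/24 + 15/2) = 207 + 16/(151/24) = 207 + 16*(24/151) = 207 + 384/151 = 31641/151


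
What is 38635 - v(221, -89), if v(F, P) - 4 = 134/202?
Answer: 3901664/101 ≈ 38630.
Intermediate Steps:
v(F, P) = 471/101 (v(F, P) = 4 + 134/202 = 4 + 134*(1/202) = 4 + 67/101 = 471/101)
38635 - v(221, -89) = 38635 - 1*471/101 = 38635 - 471/101 = 3901664/101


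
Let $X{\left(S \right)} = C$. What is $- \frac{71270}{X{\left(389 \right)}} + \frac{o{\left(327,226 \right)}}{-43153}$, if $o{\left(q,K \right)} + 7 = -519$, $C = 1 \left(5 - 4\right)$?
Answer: $- \frac{3075513784}{43153} \approx -71270.0$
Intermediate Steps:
$C = 1$ ($C = 1 \cdot 1 = 1$)
$X{\left(S \right)} = 1$
$o{\left(q,K \right)} = -526$ ($o{\left(q,K \right)} = -7 - 519 = -526$)
$- \frac{71270}{X{\left(389 \right)}} + \frac{o{\left(327,226 \right)}}{-43153} = - \frac{71270}{1} - \frac{526}{-43153} = \left(-71270\right) 1 - - \frac{526}{43153} = -71270 + \frac{526}{43153} = - \frac{3075513784}{43153}$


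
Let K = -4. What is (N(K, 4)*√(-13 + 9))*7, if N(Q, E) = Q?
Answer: -56*I ≈ -56.0*I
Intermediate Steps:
(N(K, 4)*√(-13 + 9))*7 = -4*√(-13 + 9)*7 = -8*I*7 = -56*I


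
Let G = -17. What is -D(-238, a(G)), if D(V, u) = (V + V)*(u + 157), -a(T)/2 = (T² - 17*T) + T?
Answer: -459340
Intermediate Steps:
a(T) = -2*T² + 32*T (a(T) = -2*((T² - 17*T) + T) = -2*(T² - 16*T) = -2*T² + 32*T)
D(V, u) = 2*V*(157 + u) (D(V, u) = (2*V)*(157 + u) = 2*V*(157 + u))
-D(-238, a(G)) = -2*(-238)*(157 + 2*(-17)*(16 - 1*(-17))) = -2*(-238)*(157 + 2*(-17)*(16 + 17)) = -2*(-238)*(157 + 2*(-17)*33) = -2*(-238)*(157 - 1122) = -2*(-238)*(-965) = -1*459340 = -459340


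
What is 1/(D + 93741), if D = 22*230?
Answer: 1/98801 ≈ 1.0121e-5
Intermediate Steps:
D = 5060
1/(D + 93741) = 1/(5060 + 93741) = 1/98801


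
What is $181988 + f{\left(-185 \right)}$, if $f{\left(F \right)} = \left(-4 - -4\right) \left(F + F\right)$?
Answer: $181988$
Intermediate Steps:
$f{\left(F \right)} = 0$ ($f{\left(F \right)} = \left(-4 + 4\right) 2 F = 0 \cdot 2 F = 0$)
$181988 + f{\left(-185 \right)} = 181988 + 0 = 181988$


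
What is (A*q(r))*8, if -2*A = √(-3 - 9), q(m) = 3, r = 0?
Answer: -24*I*√3 ≈ -41.569*I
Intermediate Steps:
A = -I*√3 (A = -√(-3 - 9)/2 = -I*√3 ≈ -1.732*I)
(A*q(r))*8 = (-I*√3*3)*8 = -3*I*√3*8 = -24*I*√3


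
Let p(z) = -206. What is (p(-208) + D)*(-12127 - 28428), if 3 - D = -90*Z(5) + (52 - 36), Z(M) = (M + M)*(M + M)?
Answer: -356113455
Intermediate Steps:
Z(M) = 4*M² (Z(M) = (2*M)*(2*M) = 4*M²)
D = 8987 (D = 3 - (-360*5² + (52 - 36)) = 3 - (-360*25 + 16) = 3 - (-90*100 + 16) = 3 - (-9000 + 16) = 3 - 1*(-8984) = 3 + 8984 = 8987)
(p(-208) + D)*(-12127 - 28428) = (-206 + 8987)*(-12127 - 28428) = 8781*(-40555) = -356113455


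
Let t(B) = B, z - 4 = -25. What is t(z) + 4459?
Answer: 4438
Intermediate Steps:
z = -21 (z = 4 - 25 = -21)
t(z) + 4459 = -21 + 4459 = 4438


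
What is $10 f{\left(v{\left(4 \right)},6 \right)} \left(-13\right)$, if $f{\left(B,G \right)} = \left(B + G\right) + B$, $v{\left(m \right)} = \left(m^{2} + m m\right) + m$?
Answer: $-10140$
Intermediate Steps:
$v{\left(m \right)} = m + 2 m^{2}$ ($v{\left(m \right)} = \left(m^{2} + m^{2}\right) + m = 2 m^{2} + m = m + 2 m^{2}$)
$f{\left(B,G \right)} = G + 2 B$
$10 f{\left(v{\left(4 \right)},6 \right)} \left(-13\right) = 10 \left(6 + 2 \cdot 4 \left(1 + 2 \cdot 4\right)\right) \left(-13\right) = 10 \left(6 + 2 \cdot 4 \left(1 + 8\right)\right) \left(-13\right) = 10 \left(6 + 2 \cdot 4 \cdot 9\right) \left(-13\right) = 10 \left(6 + 2 \cdot 36\right) \left(-13\right) = 10 \left(6 + 72\right) \left(-13\right) = 10 \cdot 78 \left(-13\right) = 780 \left(-13\right) = -10140$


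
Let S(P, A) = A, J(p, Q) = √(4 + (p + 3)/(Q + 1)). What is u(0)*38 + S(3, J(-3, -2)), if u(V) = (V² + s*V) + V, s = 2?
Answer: 2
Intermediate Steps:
J(p, Q) = √(4 + (3 + p)/(1 + Q))
u(V) = V² + 3*V (u(V) = (V² + 2*V) + V = V² + 3*V)
u(0)*38 + S(3, J(-3, -2)) = (0*(3 + 0))*38 + √((7 - 3 + 4*(-2))/(1 - 2)) = (0*3)*38 + √((7 - 3 - 8)/(-1)) = 0*38 + √(-1*(-4)) = 0 + √4 = 0 + 2 = 2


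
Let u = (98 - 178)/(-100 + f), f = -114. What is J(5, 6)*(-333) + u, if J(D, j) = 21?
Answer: -748211/107 ≈ -6992.6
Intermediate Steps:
u = 40/107 (u = (98 - 178)/(-100 - 114) = -80/(-214) = -80*(-1/214) = 40/107 ≈ 0.37383)
J(5, 6)*(-333) + u = 21*(-333) + 40/107 = -6993 + 40/107 = -748211/107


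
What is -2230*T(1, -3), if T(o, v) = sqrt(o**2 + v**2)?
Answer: -2230*sqrt(10) ≈ -7051.9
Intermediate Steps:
-2230*T(1, -3) = -2230*sqrt(1**2 + (-3)**2) = -2230*sqrt(1 + 9) = -2230*sqrt(10)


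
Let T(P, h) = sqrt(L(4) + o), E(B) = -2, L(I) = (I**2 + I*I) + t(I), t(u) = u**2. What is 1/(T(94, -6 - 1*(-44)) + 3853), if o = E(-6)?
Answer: 3853/14845563 - sqrt(46)/14845563 ≈ 0.00025908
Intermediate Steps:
L(I) = 3*I**2 (L(I) = (I**2 + I*I) + I**2 = (I**2 + I**2) + I**2 = 2*I**2 + I**2 = 3*I**2)
o = -2
T(P, h) = sqrt(46) (T(P, h) = sqrt(3*4**2 - 2) = sqrt(3*16 - 2) = sqrt(48 - 2) = sqrt(46))
1/(T(94, -6 - 1*(-44)) + 3853) = 1/(sqrt(46) + 3853) = 1/(3853 + sqrt(46))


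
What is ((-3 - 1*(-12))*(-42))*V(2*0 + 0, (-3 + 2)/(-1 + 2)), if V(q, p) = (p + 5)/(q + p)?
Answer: 1512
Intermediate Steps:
V(q, p) = (5 + p)/(p + q)
((-3 - 1*(-12))*(-42))*V(2*0 + 0, (-3 + 2)/(-1 + 2)) = ((-3 - 1*(-12))*(-42))*((5 + (-3 + 2)/(-1 + 2))/((-3 + 2)/(-1 + 2) + (2*0 + 0))) = ((-3 + 12)*(-42))*((5 - 1/1)/(-1/1 + (0 + 0))) = (9*(-42))*((5 - 1*1)/(-1*1 + 0)) = -378*(5 - 1)/(-1 + 0) = -378*4/(-1) = -(-378)*4 = -378*(-4) = 1512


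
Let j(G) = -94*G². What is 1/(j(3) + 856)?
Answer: ⅒ ≈ 0.10000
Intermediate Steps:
1/(j(3) + 856) = 1/(-94*3² + 856) = 1/(-94*9 + 856) = 1/(-846 + 856) = 1/10 = ⅒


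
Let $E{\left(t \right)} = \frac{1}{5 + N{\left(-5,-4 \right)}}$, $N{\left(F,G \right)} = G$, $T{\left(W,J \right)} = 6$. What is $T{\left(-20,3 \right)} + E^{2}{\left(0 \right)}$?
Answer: $7$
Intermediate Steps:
$E{\left(t \right)} = 1$ ($E{\left(t \right)} = \frac{1}{5 - 4} = 1^{-1} = 1$)
$T{\left(-20,3 \right)} + E^{2}{\left(0 \right)} = 6 + 1^{2} = 6 + 1 = 7$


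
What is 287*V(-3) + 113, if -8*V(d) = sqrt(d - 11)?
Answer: 113 - 287*I*sqrt(14)/8 ≈ 113.0 - 134.23*I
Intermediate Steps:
V(d) = -sqrt(-11 + d)/8 (V(d) = -sqrt(d - 11)/8 = -sqrt(-11 + d)/8)
287*V(-3) + 113 = 287*(-sqrt(-11 - 3)/8) + 113 = 287*(-I*sqrt(14)/8) + 113 = -287*I*sqrt(14)/8 + 113 = 113 - 287*I*sqrt(14)/8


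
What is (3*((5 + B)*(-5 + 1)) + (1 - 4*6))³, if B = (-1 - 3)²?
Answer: -20796875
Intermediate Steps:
B = 16 (B = (-4)² = 16)
(3*((5 + B)*(-5 + 1)) + (1 - 4*6))³ = (3*((5 + 16)*(-5 + 1)) + (1 - 4*6))³ = (3*(21*(-4)) + (1 - 24))³ = (3*(-84) - 23)³ = (-252 - 23)³ = (-275)³ = -20796875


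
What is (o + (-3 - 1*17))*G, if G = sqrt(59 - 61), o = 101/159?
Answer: -3079*I*sqrt(2)/159 ≈ -27.386*I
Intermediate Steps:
o = 101/159 (o = 101*(1/159) = 101/159 ≈ 0.63522)
G = I*sqrt(2) (G = sqrt(-2) = I*sqrt(2) ≈ 1.4142*I)
(o + (-3 - 1*17))*G = (101/159 + (-3 - 1*17))*(I*sqrt(2)) = (101/159 + (-3 - 17))*(I*sqrt(2)) = (101/159 - 20)*(I*sqrt(2)) = -3079*I*sqrt(2)/159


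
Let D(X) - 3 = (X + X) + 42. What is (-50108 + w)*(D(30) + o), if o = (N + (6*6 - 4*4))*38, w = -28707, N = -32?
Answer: 27664065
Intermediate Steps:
D(X) = 45 + 2*X (D(X) = 3 + ((X + X) + 42) = 3 + (2*X + 42) = 3 + (42 + 2*X) = 45 + 2*X)
o = -456 (o = (-32 + (6*6 - 4*4))*38 = (-32 + (36 - 16))*38 = (-32 + 20)*38 = -12*38 = -456)
(-50108 + w)*(D(30) + o) = (-50108 - 28707)*((45 + 2*30) - 456) = -78815*((45 + 60) - 456) = -78815*(105 - 456) = -78815*(-351) = 27664065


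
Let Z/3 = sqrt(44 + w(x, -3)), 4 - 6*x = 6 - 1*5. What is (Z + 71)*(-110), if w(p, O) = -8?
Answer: -9790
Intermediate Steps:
x = 1/2 (x = 2/3 - (6 - 1*5)/6 = 2/3 - (6 - 5)/6 = 2/3 - 1/6*1 = 2/3 - 1/6 = 1/2 ≈ 0.50000)
Z = 18 (Z = 3*sqrt(44 - 8) = 3*sqrt(36) = 3*6 = 18)
(Z + 71)*(-110) = (18 + 71)*(-110) = 89*(-110) = -9790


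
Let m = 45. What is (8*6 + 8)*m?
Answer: 2520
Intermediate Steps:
(8*6 + 8)*m = (8*6 + 8)*45 = (48 + 8)*45 = 56*45 = 2520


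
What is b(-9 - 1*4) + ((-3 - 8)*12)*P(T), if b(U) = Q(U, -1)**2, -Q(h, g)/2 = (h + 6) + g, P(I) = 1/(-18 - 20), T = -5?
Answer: 4930/19 ≈ 259.47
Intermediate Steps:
P(I) = -1/38 (P(I) = 1/(-38) = -1/38)
Q(h, g) = -12 - 2*g - 2*h (Q(h, g) = -2*((h + 6) + g) = -2*((6 + h) + g) = -2*(6 + g + h) = -12 - 2*g - 2*h)
b(U) = (-10 - 2*U)**2 (b(U) = (-12 - 2*(-1) - 2*U)**2 = (-12 + 2 - 2*U)**2 = (-10 - 2*U)**2)
b(-9 - 1*4) + ((-3 - 8)*12)*P(T) = 4*(5 + (-9 - 1*4))**2 + ((-3 - 8)*12)*(-1/38) = 4*(5 + (-9 - 4))**2 - 11*12*(-1/38) = 4*(5 - 13)**2 - 132*(-1/38) = 4*(-8)**2 + 66/19 = 4*64 + 66/19 = 256 + 66/19 = 4930/19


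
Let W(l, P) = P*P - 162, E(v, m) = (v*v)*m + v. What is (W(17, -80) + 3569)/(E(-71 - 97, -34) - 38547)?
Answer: -3269/332777 ≈ -0.0098234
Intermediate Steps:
E(v, m) = v + m*v² (E(v, m) = v²*m + v = m*v² + v = v + m*v²)
W(l, P) = -162 + P² (W(l, P) = P² - 162 = -162 + P²)
(W(17, -80) + 3569)/(E(-71 - 97, -34) - 38547) = ((-162 + (-80)²) + 3569)/((-71 - 97)*(1 - 34*(-71 - 97)) - 38547) = ((-162 + 6400) + 3569)/(-168*(1 - 34*(-168)) - 38547) = (6238 + 3569)/(-168*(1 + 5712) - 38547) = 9807/(-168*5713 - 38547) = 9807/(-959784 - 38547) = 9807/(-998331) = 9807*(-1/998331) = -3269/332777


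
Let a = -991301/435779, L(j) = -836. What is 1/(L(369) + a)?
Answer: -435779/365302545 ≈ -0.0011929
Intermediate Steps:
a = -991301/435779 (a = -991301*1/435779 = -991301/435779 ≈ -2.2748)
1/(L(369) + a) = 1/(-836 - 991301/435779) = 1/(-365302545/435779) = -435779/365302545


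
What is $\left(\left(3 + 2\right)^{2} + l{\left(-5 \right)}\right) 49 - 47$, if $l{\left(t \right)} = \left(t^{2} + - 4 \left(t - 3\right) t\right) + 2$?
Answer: $-5339$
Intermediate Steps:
$l{\left(t \right)} = 2 + t^{2} + t \left(12 - 4 t\right)$ ($l{\left(t \right)} = \left(t^{2} + - 4 \left(-3 + t\right) t\right) + 2 = \left(t^{2} + \left(12 - 4 t\right) t\right) + 2 = \left(t^{2} + t \left(12 - 4 t\right)\right) + 2 = 2 + t^{2} + t \left(12 - 4 t\right)$)
$\left(\left(3 + 2\right)^{2} + l{\left(-5 \right)}\right) 49 - 47 = \left(\left(3 + 2\right)^{2} + \left(2 - 3 \left(-5\right)^{2} + 12 \left(-5\right)\right)\right) 49 - 47 = \left(5^{2} - 133\right) 49 - 47 = \left(25 - 133\right) 49 - 47 = \left(-108\right) 49 - 47 = -5292 - 47 = -5339$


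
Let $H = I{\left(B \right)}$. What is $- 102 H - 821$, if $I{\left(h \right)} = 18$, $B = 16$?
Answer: $-2657$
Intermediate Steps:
$H = 18$
$- 102 H - 821 = \left(-102\right) 18 - 821 = -1836 - 821 = -2657$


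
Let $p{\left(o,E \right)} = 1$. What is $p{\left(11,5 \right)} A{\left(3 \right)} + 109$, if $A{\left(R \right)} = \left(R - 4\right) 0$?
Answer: $109$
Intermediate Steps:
$A{\left(R \right)} = 0$ ($A{\left(R \right)} = \left(-4 + R\right) 0 = 0$)
$p{\left(11,5 \right)} A{\left(3 \right)} + 109 = 1 \cdot 0 + 109 = 0 + 109 = 109$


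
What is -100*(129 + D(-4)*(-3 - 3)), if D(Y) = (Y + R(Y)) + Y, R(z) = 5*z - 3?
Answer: -31500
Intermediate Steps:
R(z) = -3 + 5*z
D(Y) = -3 + 7*Y (D(Y) = (Y + (-3 + 5*Y)) + Y = (-3 + 6*Y) + Y = -3 + 7*Y)
-100*(129 + D(-4)*(-3 - 3)) = -100*(129 + (-3 + 7*(-4))*(-3 - 3)) = -100*(129 + (-3 - 28)*(-6)) = -100*(129 - 31*(-6)) = -100*(129 + 186) = -100*315 = -31500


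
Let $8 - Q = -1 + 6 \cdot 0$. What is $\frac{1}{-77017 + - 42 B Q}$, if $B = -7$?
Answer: $- \frac{1}{74371} \approx -1.3446 \cdot 10^{-5}$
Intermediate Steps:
$Q = 9$ ($Q = 8 - \left(-1 + 6 \cdot 0\right) = 8 - \left(-1 + 0\right) = 8 - -1 = 8 + 1 = 9$)
$\frac{1}{-77017 + - 42 B Q} = \frac{1}{-77017 + \left(-42\right) \left(-7\right) 9} = \frac{1}{-77017 + 294 \cdot 9} = \frac{1}{-77017 + 2646} = \frac{1}{-74371} = - \frac{1}{74371}$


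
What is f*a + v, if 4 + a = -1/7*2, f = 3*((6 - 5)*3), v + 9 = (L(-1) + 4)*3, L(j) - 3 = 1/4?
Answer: -723/28 ≈ -25.821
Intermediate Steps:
L(j) = 13/4 (L(j) = 3 + 1/4 = 13/4)
v = 51/4 (v = -9 + (13/4 + 4)*3 = -9 + (29/4)*3 = -9 + 87/4 = 51/4 ≈ 12.750)
f = 9 (f = 3*(1*3) = 3*3 = 9)
a = -30/7 (a = -4 - 1/7*2 = -4 - 2/7 = -30/7 ≈ -4.2857)
f*a + v = 9*(-30/7) + 51/4 = -270/7 + 51/4 = -723/28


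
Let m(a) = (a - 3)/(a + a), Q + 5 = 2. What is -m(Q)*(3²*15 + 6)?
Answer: -141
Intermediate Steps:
Q = -3 (Q = -5 + 2 = -3)
m(a) = (-3 + a)/(2*a) (m(a) = (-3 + a)/((2*a)) = (-3 + a)*(1/(2*a)) = (-3 + a)/(2*a))
-m(Q)*(3²*15 + 6) = -(½)*(-3 - 3)/(-3)*(3²*15 + 6) = -(½)*(-⅓)*(-6)*(9*15 + 6) = -(135 + 6) = -141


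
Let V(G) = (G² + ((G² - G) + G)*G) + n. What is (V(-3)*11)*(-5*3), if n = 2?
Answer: 2640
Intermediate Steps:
V(G) = 2 + G² + G³ (V(G) = (G² + ((G² - G) + G)*G) + 2 = (G² + G²*G) + 2 = (G² + G³) + 2 = 2 + G² + G³)
(V(-3)*11)*(-5*3) = ((2 + (-3)² + (-3)³)*11)*(-5*3) = ((2 + 9 - 27)*11)*(-15) = -16*11*(-15) = -176*(-15) = 2640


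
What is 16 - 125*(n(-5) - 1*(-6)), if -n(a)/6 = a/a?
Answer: 16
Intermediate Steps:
n(a) = -6 (n(a) = -6*a/a = -6*1 = -6)
16 - 125*(n(-5) - 1*(-6)) = 16 - 125*(-6 - 1*(-6)) = 16 - 125*(-6 + 6) = 16 - 125*0 = 16 + 0 = 16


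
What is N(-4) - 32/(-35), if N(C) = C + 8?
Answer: 172/35 ≈ 4.9143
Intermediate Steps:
N(C) = 8 + C
N(-4) - 32/(-35) = (8 - 4) - 32/(-35) = 4 - 32*(-1/35) = 4 + 32/35 = 172/35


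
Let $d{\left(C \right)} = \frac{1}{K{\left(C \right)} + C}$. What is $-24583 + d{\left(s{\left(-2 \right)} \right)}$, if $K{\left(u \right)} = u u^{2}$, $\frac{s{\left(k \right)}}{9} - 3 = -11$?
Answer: $- \frac{9177325561}{373320} \approx -24583.0$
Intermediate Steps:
$s{\left(k \right)} = -72$ ($s{\left(k \right)} = 27 + 9 \left(-11\right) = 27 - 99 = -72$)
$K{\left(u \right)} = u^{3}$
$d{\left(C \right)} = \frac{1}{C + C^{3}}$ ($d{\left(C \right)} = \frac{1}{C^{3} + C} = \frac{1}{C + C^{3}}$)
$-24583 + d{\left(s{\left(-2 \right)} \right)} = -24583 + \frac{1}{-72 + \left(-72\right)^{3}} = -24583 + \frac{1}{-72 - 373248} = -24583 + \frac{1}{-373320} = -24583 - \frac{1}{373320} = - \frac{9177325561}{373320}$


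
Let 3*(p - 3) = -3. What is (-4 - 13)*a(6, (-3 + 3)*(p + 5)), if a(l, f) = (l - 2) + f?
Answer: -68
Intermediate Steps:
p = 2 (p = 3 + (⅓)*(-3) = 3 - 1 = 2)
a(l, f) = -2 + f + l (a(l, f) = (-2 + l) + f = -2 + f + l)
(-4 - 13)*a(6, (-3 + 3)*(p + 5)) = (-4 - 13)*(-2 + (-3 + 3)*(2 + 5) + 6) = -17*(-2 + 0*7 + 6) = -17*(-2 + 0 + 6) = -17*4 = -68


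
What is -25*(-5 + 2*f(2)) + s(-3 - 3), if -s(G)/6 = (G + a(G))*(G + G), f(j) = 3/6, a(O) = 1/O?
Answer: -344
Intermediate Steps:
a(O) = 1/O
f(j) = ½ (f(j) = 3*(⅙) = ½)
s(G) = -12*G*(G + 1/G) (s(G) = -6*(G + 1/G)*(G + G) = -6*(G + 1/G)*2*G = -12*G*(G + 1/G))
-25*(-5 + 2*f(2)) + s(-3 - 3) = -25*(-5 + 2*(½)) + (-12 - 12*(-3 - 3)²) = -25*(-5 + 1) + (-12 - 12*(-6)²) = -25*(-4) + (-12 - 12*36) = 100 + (-12 - 432) = 100 - 444 = -344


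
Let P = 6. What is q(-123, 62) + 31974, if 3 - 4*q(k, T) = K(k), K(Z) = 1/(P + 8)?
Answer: 1790585/56 ≈ 31975.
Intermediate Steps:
K(Z) = 1/14 (K(Z) = 1/(6 + 8) = 1/14)
q(k, T) = 41/56 (q(k, T) = 3/4 - 1/4*1/14 = 3/4 - 1/56 = 41/56)
q(-123, 62) + 31974 = 41/56 + 31974 = 1790585/56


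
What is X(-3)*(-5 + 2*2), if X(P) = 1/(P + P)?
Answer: ⅙ ≈ 0.16667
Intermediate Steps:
X(P) = 1/(2*P)
X(-3)*(-5 + 2*2) = ((½)/(-3))*(-5 + 2*2) = ((½)*(-⅓))*(-5 + 4) = -⅙*(-1) = ⅙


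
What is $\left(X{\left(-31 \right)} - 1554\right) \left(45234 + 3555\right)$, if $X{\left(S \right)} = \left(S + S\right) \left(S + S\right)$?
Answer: $111726810$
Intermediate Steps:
$X{\left(S \right)} = 4 S^{2}$ ($X{\left(S \right)} = 2 S 2 S = 4 S^{2}$)
$\left(X{\left(-31 \right)} - 1554\right) \left(45234 + 3555\right) = \left(4 \left(-31\right)^{2} - 1554\right) \left(45234 + 3555\right) = \left(4 \cdot 961 - 1554\right) 48789 = \left(3844 - 1554\right) 48789 = 2290 \cdot 48789 = 111726810$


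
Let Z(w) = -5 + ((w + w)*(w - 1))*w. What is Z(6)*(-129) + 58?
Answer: -45737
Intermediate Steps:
Z(w) = -5 + 2*w²*(-1 + w) (Z(w) = -5 + ((2*w)*(-1 + w))*w = -5 + (2*w*(-1 + w))*w = -5 + 2*w²*(-1 + w))
Z(6)*(-129) + 58 = (-5 - 2*6² + 2*6³)*(-129) + 58 = (-5 - 2*36 + 2*216)*(-129) + 58 = (-5 - 72 + 432)*(-129) + 58 = 355*(-129) + 58 = -45795 + 58 = -45737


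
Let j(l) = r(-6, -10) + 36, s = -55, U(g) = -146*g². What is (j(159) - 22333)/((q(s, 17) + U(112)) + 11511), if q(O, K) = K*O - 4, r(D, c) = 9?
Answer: 5572/455213 ≈ 0.012240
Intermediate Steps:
q(O, K) = -4 + K*O
j(l) = 45 (j(l) = 9 + 36 = 45)
(j(159) - 22333)/((q(s, 17) + U(112)) + 11511) = (45 - 22333)/(((-4 + 17*(-55)) - 146*112²) + 11511) = -22288/(((-4 - 935) - 146*12544) + 11511) = -22288/((-939 - 1831424) + 11511) = -22288/(-1832363 + 11511) = -22288/(-1820852) = -22288*(-1/1820852) = 5572/455213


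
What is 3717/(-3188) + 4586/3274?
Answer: 1225355/5218756 ≈ 0.23480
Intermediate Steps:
3717/(-3188) + 4586/3274 = 3717*(-1/3188) + 4586*(1/3274) = -3717/3188 + 2293/1637 = 1225355/5218756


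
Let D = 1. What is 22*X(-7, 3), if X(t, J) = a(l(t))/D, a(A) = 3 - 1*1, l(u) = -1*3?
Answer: 44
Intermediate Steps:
l(u) = -3
a(A) = 2 (a(A) = 3 - 1 = 2)
X(t, J) = 2 (X(t, J) = 2/1 = 2*1 = 2)
22*X(-7, 3) = 22*2 = 44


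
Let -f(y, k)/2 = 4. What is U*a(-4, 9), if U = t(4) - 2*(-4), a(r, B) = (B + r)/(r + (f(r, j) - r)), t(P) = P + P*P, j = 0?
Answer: -35/2 ≈ -17.500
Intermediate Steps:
f(y, k) = -8 (f(y, k) = -2*4 = -8)
t(P) = P + P²
a(r, B) = -B/8 - r/8 (a(r, B) = (B + r)/(r + (-8 - r)) = (B + r)/(-8) = (B + r)*(-⅛) = -B/8 - r/8)
U = 28 (U = 4*(1 + 4) - 2*(-4) = 4*5 + 8 = 20 + 8 = 28)
U*a(-4, 9) = 28*(-⅛*9 - ⅛*(-4)) = 28*(-9/8 + ½) = 28*(-5/8) = -35/2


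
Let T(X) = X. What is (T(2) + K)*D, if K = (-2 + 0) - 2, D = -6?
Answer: 12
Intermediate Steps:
K = -4 (K = -2 - 2 = -4)
(T(2) + K)*D = (2 - 4)*(-6) = -2*(-6) = 12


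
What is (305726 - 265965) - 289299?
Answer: -249538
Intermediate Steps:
(305726 - 265965) - 289299 = 39761 - 289299 = -249538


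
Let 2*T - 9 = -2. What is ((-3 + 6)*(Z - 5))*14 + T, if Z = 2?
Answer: -245/2 ≈ -122.50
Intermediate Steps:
T = 7/2 (T = 9/2 + (½)*(-2) = 9/2 - 1 = 7/2 ≈ 3.5000)
((-3 + 6)*(Z - 5))*14 + T = ((-3 + 6)*(2 - 5))*14 + 7/2 = (3*(-3))*14 + 7/2 = -9*14 + 7/2 = -126 + 7/2 = -245/2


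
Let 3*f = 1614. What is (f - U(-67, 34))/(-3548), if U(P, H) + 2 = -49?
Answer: -589/3548 ≈ -0.16601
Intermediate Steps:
U(P, H) = -51 (U(P, H) = -2 - 49 = -51)
f = 538 (f = (⅓)*1614 = 538)
(f - U(-67, 34))/(-3548) = (538 - 1*(-51))/(-3548) = (538 + 51)*(-1/3548) = 589*(-1/3548) = -589/3548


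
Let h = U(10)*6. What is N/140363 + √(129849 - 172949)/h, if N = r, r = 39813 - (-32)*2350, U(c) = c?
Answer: 115013/140363 + I*√431/6 ≈ 0.8194 + 3.4601*I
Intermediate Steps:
r = 115013 (r = 39813 - 1*(-75200) = 39813 + 75200 = 115013)
N = 115013
h = 60 (h = 10*6 = 60)
N/140363 + √(129849 - 172949)/h = 115013/140363 + √(129849 - 172949)/60 = 115013*(1/140363) + √(-43100)*(1/60) = 115013/140363 + (10*I*√431)*(1/60) = 115013/140363 + I*√431/6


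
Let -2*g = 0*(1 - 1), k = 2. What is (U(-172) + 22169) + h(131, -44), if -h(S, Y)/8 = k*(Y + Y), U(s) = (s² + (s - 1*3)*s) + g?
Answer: 83261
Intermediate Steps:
g = 0 (g = -0*(1 - 1) = -0*0 = -½*0 = 0)
U(s) = s² + s*(-3 + s) (U(s) = (s² + (s - 1*3)*s) + 0 = (s² + (s - 3)*s) + 0 = (s² + (-3 + s)*s) + 0 = (s² + s*(-3 + s)) + 0 = s² + s*(-3 + s))
h(S, Y) = -32*Y (h(S, Y) = -16*(Y + Y) = -16*2*Y = -32*Y)
(U(-172) + 22169) + h(131, -44) = (-172*(-3 + 2*(-172)) + 22169) - 32*(-44) = (-172*(-3 - 344) + 22169) + 1408 = (-172*(-347) + 22169) + 1408 = (59684 + 22169) + 1408 = 81853 + 1408 = 83261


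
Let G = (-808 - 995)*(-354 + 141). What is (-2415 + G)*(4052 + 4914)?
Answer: 3421640784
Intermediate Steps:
G = 384039 (G = -1803*(-213) = 384039)
(-2415 + G)*(4052 + 4914) = (-2415 + 384039)*(4052 + 4914) = 381624*8966 = 3421640784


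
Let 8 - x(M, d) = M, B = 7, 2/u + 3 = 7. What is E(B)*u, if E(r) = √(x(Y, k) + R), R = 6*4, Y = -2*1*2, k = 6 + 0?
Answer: 3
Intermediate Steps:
u = ½ (u = 2/(-3 + 7) = 2/4 = 2*(¼) = ½ ≈ 0.50000)
k = 6
Y = -4 (Y = -2*2 = -4)
x(M, d) = 8 - M
R = 24
E(r) = 6 (E(r) = √((8 - 1*(-4)) + 24) = √((8 + 4) + 24) = √(12 + 24) = √36 = 6)
E(B)*u = 6*(½) = 3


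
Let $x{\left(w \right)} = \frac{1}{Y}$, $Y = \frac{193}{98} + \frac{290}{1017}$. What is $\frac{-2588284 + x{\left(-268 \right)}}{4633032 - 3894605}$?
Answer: $- \frac{581589903418}{165925285327} \approx -3.5051$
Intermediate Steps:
$Y = \frac{224701}{99666}$ ($Y = 193 \cdot \frac{1}{98} + 290 \cdot \frac{1}{1017} = \frac{193}{98} + \frac{290}{1017} = \frac{224701}{99666} \approx 2.2545$)
$x{\left(w \right)} = \frac{99666}{224701}$ ($x{\left(w \right)} = \frac{1}{\frac{224701}{99666}} = \frac{99666}{224701}$)
$\frac{-2588284 + x{\left(-268 \right)}}{4633032 - 3894605} = \frac{-2588284 + \frac{99666}{224701}}{4633032 - 3894605} = - \frac{581589903418}{224701 \cdot 738427} = \left(- \frac{581589903418}{224701}\right) \frac{1}{738427} = - \frac{581589903418}{165925285327}$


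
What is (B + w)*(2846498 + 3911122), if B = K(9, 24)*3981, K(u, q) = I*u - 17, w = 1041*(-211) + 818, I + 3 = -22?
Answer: -7989094880700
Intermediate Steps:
I = -25 (I = -3 - 22 = -25)
w = -218833 (w = -219651 + 818 = -218833)
K(u, q) = -17 - 25*u (K(u, q) = -25*u - 17 = -17 - 25*u)
B = -963402 (B = (-17 - 25*9)*3981 = (-17 - 225)*3981 = -242*3981 = -963402)
(B + w)*(2846498 + 3911122) = (-963402 - 218833)*(2846498 + 3911122) = -1182235*6757620 = -7989094880700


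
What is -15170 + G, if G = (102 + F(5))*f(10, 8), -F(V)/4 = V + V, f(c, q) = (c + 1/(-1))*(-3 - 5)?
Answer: -19634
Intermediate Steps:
f(c, q) = 8 - 8*c (f(c, q) = (c - 1)*(-8) = (-1 + c)*(-8) = 8 - 8*c)
F(V) = -8*V (F(V) = -4*(V + V) = -8*V)
G = -4464 (G = (102 - 8*5)*(8 - 8*10) = (102 - 40)*(8 - 80) = 62*(-72) = -4464)
-15170 + G = -15170 - 4464 = -19634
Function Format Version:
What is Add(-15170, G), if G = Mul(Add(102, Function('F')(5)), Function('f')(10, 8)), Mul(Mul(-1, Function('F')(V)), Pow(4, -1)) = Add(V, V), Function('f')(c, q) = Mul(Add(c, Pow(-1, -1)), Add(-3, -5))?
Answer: -19634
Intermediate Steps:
Function('f')(c, q) = Add(8, Mul(-8, c)) (Function('f')(c, q) = Mul(Add(c, -1), -8) = Mul(Add(-1, c), -8) = Add(8, Mul(-8, c)))
Function('F')(V) = Mul(-8, V) (Function('F')(V) = Mul(-4, Add(V, V)) = Mul(-4, Mul(2, V)) = Mul(-8, V))
G = -4464 (G = Mul(Add(102, Mul(-8, 5)), Add(8, Mul(-8, 10))) = Mul(Add(102, -40), Add(8, -80)) = Mul(62, -72) = -4464)
Add(-15170, G) = Add(-15170, -4464) = -19634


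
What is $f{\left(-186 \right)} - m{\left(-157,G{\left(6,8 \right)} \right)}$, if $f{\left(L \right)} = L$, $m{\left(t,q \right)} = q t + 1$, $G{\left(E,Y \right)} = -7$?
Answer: $-1286$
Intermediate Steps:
$m{\left(t,q \right)} = 1 + q t$
$f{\left(-186 \right)} - m{\left(-157,G{\left(6,8 \right)} \right)} = -186 - \left(1 - -1099\right) = -186 - \left(1 + 1099\right) = -186 - 1100 = -1286$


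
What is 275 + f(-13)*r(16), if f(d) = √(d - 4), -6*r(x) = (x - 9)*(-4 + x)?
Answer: 275 - 14*I*√17 ≈ 275.0 - 57.723*I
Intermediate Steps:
r(x) = -(-9 + x)*(-4 + x)/6 (r(x) = -(x - 9)*(-4 + x)/6 = -(-9 + x)*(-4 + x)/6)
f(d) = √(-4 + d)
275 + f(-13)*r(16) = 275 + √(-4 - 13)*(-6 - ⅙*16² + (13/6)*16) = 275 + √(-17)*(-6 - ⅙*256 + 104/3) = 275 + (I*√17)*(-6 - 128/3 + 104/3) = 275 + (I*√17)*(-14) = 275 - 14*I*√17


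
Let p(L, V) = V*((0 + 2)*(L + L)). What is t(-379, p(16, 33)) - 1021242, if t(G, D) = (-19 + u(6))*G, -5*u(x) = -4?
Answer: -5071721/5 ≈ -1.0143e+6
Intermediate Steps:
u(x) = ⅘ (u(x) = -⅕*(-4) = ⅘)
p(L, V) = 4*L*V (p(L, V) = V*(2*(2*L)) = V*(4*L) = 4*L*V)
t(G, D) = -91*G/5 (t(G, D) = (-19 + ⅘)*G = -91*G/5)
t(-379, p(16, 33)) - 1021242 = -91/5*(-379) - 1021242 = 34489/5 - 1021242 = -5071721/5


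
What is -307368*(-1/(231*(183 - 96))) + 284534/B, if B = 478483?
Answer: 16976515838/1068452539 ≈ 15.889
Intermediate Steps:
-307368*(-1/(231*(183 - 96))) + 284534/B = -307368*(-1/(231*(183 - 96))) + 284534/478483 = -307368/((-231*87)) + 284534*(1/478483) = -307368/(-20097) + 284534/478483 = -307368*(-1/20097) + 284534/478483 = 34152/2233 + 284534/478483 = 16976515838/1068452539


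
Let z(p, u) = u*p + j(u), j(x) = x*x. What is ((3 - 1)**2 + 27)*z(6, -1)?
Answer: -155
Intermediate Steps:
j(x) = x**2
z(p, u) = u**2 + p*u (z(p, u) = u*p + u**2 = p*u + u**2 = u**2 + p*u)
((3 - 1)**2 + 27)*z(6, -1) = ((3 - 1)**2 + 27)*(-(6 - 1)) = (2**2 + 27)*(-1*5) = (4 + 27)*(-5) = 31*(-5) = -155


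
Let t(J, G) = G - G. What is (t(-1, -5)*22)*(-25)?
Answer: 0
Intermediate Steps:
t(J, G) = 0
(t(-1, -5)*22)*(-25) = (0*22)*(-25) = 0*(-25) = 0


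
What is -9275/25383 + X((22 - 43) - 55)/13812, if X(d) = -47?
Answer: -14366589/38954444 ≈ -0.36880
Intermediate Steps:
-9275/25383 + X((22 - 43) - 55)/13812 = -9275/25383 - 47/13812 = -14366589/38954444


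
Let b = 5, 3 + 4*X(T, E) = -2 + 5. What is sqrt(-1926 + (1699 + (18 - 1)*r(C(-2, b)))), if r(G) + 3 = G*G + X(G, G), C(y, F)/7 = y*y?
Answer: 15*sqrt(58) ≈ 114.24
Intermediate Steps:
X(T, E) = 0 (X(T, E) = -3/4 + (-2 + 5)/4 = -3/4 + (1/4)*3 = -3/4 + 3/4 = 0)
C(y, F) = 7*y**2 (C(y, F) = 7*(y*y) = 7*y**2)
r(G) = -3 + G**2 (r(G) = -3 + (G*G + 0) = -3 + (G**2 + 0) = -3 + G**2)
sqrt(-1926 + (1699 + (18 - 1)*r(C(-2, b)))) = sqrt(-1926 + (1699 + (18 - 1)*(-3 + (7*(-2)**2)**2))) = sqrt(-1926 + (1699 + 17*(-3 + (7*4)**2))) = sqrt(-1926 + (1699 + 17*(-3 + 28**2))) = sqrt(-1926 + (1699 + 17*(-3 + 784))) = sqrt(-1926 + (1699 + 17*781)) = sqrt(-1926 + (1699 + 13277)) = sqrt(-1926 + 14976) = sqrt(13050) = 15*sqrt(58)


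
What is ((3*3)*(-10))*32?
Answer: -2880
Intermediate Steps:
((3*3)*(-10))*32 = (9*(-10))*32 = -90*32 = -2880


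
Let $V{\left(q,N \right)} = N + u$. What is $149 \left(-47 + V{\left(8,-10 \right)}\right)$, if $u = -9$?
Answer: $-9834$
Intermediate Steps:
$V{\left(q,N \right)} = -9 + N$ ($V{\left(q,N \right)} = N - 9 = -9 + N$)
$149 \left(-47 + V{\left(8,-10 \right)}\right) = 149 \left(-47 - 19\right) = 149 \left(-66\right) = -9834$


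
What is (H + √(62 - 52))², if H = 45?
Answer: (45 + √10)² ≈ 2319.6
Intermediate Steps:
(H + √(62 - 52))² = (45 + √(62 - 52))² = (45 + √10)²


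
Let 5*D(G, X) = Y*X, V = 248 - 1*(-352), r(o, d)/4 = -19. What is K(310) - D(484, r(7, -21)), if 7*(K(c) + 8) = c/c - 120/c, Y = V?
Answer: 1977323/217 ≈ 9112.1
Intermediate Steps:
r(o, d) = -76 (r(o, d) = 4*(-19) = -76)
V = 600 (V = 248 + 352 = 600)
Y = 600
D(G, X) = 120*X (D(G, X) = (600*X)/5 = 120*X)
K(c) = -55/7 - 120/(7*c) (K(c) = -8 + (c/c - 120/c)/7 = -8 + (1 - 120/c)/7 = -8 + (⅐ - 120/(7*c)) = -55/7 - 120/(7*c))
K(310) - D(484, r(7, -21)) = (5/7)*(-24 - 11*310)/310 - 120*(-76) = (5/7)*(1/310)*(-24 - 3410) - 1*(-9120) = (5/7)*(1/310)*(-3434) + 9120 = -1717/217 + 9120 = 1977323/217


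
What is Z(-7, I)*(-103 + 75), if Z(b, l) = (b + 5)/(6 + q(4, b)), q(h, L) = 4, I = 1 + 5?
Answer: 28/5 ≈ 5.6000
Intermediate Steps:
I = 6
Z(b, l) = ½ + b/10 (Z(b, l) = (b + 5)/(6 + 4) = (5 + b)/10 = (5 + b)*(⅒) = ½ + b/10)
Z(-7, I)*(-103 + 75) = (½ + (⅒)*(-7))*(-103 + 75) = (½ - 7/10)*(-28) = -⅕*(-28) = 28/5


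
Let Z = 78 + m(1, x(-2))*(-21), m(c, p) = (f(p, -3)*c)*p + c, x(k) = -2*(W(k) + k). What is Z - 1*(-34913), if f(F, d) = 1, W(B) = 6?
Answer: 35138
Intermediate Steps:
x(k) = -12 - 2*k (x(k) = -2*(6 + k) = -12 - 2*k)
m(c, p) = c + c*p (m(c, p) = (1*c)*p + c = c*p + c = c + c*p)
Z = 225 (Z = 78 + (1*(1 + (-12 - 2*(-2))))*(-21) = 78 + (1*(1 + (-12 + 4)))*(-21) = 78 + (1*(1 - 8))*(-21) = 78 + (1*(-7))*(-21) = 78 - 7*(-21) = 78 + 147 = 225)
Z - 1*(-34913) = 225 - 1*(-34913) = 225 + 34913 = 35138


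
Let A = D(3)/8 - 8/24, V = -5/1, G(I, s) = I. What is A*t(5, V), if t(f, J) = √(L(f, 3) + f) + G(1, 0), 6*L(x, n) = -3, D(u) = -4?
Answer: -⅚ - 5*√2/4 ≈ -2.6011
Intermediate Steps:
L(x, n) = -½ (L(x, n) = (⅙)*(-3) = -½)
V = -5 (V = -5*1 = -5)
t(f, J) = 1 + √(-½ + f) (t(f, J) = √(-½ + f) + 1 = 1 + √(-½ + f))
A = -⅚ (A = -4/8 - 8/24 = -4*⅛ - 8*1/24 = -½ - ⅓ = -⅚ ≈ -0.83333)
A*t(5, V) = -5*(1 + √(-2 + 4*5)/2)/6 = -5*(1 + √(-2 + 20)/2)/6 = -5*(1 + √18/2)/6 = -5*(1 + (3*√2)/2)/6 = -5*(1 + 3*√2/2)/6 = -⅚ - 5*√2/4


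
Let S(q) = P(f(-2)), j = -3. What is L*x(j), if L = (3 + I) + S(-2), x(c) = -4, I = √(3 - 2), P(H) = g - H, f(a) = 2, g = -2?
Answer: 0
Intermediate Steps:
P(H) = -2 - H
I = 1 (I = √1 = 1)
S(q) = -4 (S(q) = -2 - 1*2 = -2 - 2 = -4)
L = 0 (L = (3 + 1) - 4 = 4 - 4 = 0)
L*x(j) = 0*(-4) = 0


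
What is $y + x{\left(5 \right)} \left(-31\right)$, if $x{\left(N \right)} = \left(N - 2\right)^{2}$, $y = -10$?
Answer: $-289$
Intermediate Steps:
$x{\left(N \right)} = \left(-2 + N\right)^{2}$
$y + x{\left(5 \right)} \left(-31\right) = -10 + \left(-2 + 5\right)^{2} \left(-31\right) = -10 + 3^{2} \left(-31\right) = -10 + 9 \left(-31\right) = -10 - 279 = -289$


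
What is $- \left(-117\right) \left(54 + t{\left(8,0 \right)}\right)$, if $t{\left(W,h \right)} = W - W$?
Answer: $6318$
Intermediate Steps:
$t{\left(W,h \right)} = 0$
$- \left(-117\right) \left(54 + t{\left(8,0 \right)}\right) = - \left(-117\right) \left(54 + 0\right) = - \left(-117\right) 54 = \left(-1\right) \left(-6318\right) = 6318$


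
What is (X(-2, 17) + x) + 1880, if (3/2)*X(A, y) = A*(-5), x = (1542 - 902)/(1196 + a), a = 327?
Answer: 8622100/4569 ≈ 1887.1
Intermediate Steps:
x = 640/1523 (x = (1542 - 902)/(1196 + 327) = 640/1523 ≈ 0.42022)
X(A, y) = -10*A/3 (X(A, y) = 2*(A*(-5))/3 = 2*(-5*A)/3 = -10*A/3)
(X(-2, 17) + x) + 1880 = (-10/3*(-2) + 640/1523) + 1880 = (20/3 + 640/1523) + 1880 = 32380/4569 + 1880 = 8622100/4569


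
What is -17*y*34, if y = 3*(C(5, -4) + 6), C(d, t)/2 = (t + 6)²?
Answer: -24276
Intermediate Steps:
C(d, t) = 2*(6 + t)² (C(d, t) = 2*(t + 6)² = 2*(6 + t)²)
y = 42 (y = 3*(2*(6 - 4)² + 6) = 3*(2*2² + 6) = 3*(2*4 + 6) = 3*(8 + 6) = 3*14 = 42)
-17*y*34 = -17*42*34 = -714*34 = -24276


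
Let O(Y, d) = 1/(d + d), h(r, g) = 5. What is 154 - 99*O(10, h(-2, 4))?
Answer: 1441/10 ≈ 144.10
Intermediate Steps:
O(Y, d) = 1/(2*d)
154 - 99*O(10, h(-2, 4)) = 154 - 99/(2*5) = 154 - 99*1/10 = 154 - 99/10 = 1441/10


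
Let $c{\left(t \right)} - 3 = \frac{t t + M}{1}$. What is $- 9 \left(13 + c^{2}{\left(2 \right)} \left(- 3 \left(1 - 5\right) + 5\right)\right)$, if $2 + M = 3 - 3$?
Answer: $-3942$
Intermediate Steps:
$M = -2$ ($M = -2 + \left(3 - 3\right) = -2 + 0 = -2$)
$c{\left(t \right)} = 1 + t^{2}$ ($c{\left(t \right)} = 3 + \frac{t t - 2}{1} = 3 + \left(t^{2} - 2\right) 1 = 3 + \left(-2 + t^{2}\right) 1 = 3 + \left(-2 + t^{2}\right) = 1 + t^{2}$)
$- 9 \left(13 + c^{2}{\left(2 \right)} \left(- 3 \left(1 - 5\right) + 5\right)\right) = - 9 \left(13 + \left(1 + 2^{2}\right)^{2} \left(- 3 \left(1 - 5\right) + 5\right)\right) = - 9 \left(13 + \left(1 + 4\right)^{2} \left(\left(-3\right) \left(-4\right) + 5\right)\right) = - 9 \left(13 + 5^{2} \left(12 + 5\right)\right) = - 9 \left(13 + 25 \cdot 17\right) = - 9 \left(13 + 425\right) = \left(-9\right) 438 = -3942$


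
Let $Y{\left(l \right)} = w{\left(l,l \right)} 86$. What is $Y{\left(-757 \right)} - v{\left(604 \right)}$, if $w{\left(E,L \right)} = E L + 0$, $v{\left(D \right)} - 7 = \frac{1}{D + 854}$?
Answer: $\frac{71853457805}{1458} \approx 4.9282 \cdot 10^{7}$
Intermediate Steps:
$v{\left(D \right)} = 7 + \frac{1}{854 + D}$ ($v{\left(D \right)} = 7 + \frac{1}{D + 854} = 7 + \frac{1}{854 + D}$)
$w{\left(E,L \right)} = E L$
$Y{\left(l \right)} = 86 l^{2}$ ($Y{\left(l \right)} = l l 86 = l^{2} \cdot 86 = 86 l^{2}$)
$Y{\left(-757 \right)} - v{\left(604 \right)} = 86 \left(-757\right)^{2} - \frac{5979 + 7 \cdot 604}{854 + 604} = 86 \cdot 573049 - \frac{5979 + 4228}{1458} = 49282214 - \frac{1}{1458} \cdot 10207 = 49282214 - \frac{10207}{1458} = \frac{71853457805}{1458}$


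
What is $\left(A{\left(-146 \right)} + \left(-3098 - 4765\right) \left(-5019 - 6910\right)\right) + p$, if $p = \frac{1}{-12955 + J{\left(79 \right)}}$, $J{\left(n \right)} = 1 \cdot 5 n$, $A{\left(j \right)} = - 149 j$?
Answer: $\frac{1178372681359}{12560} \approx 9.382 \cdot 10^{7}$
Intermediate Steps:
$J{\left(n \right)} = 5 n$
$p = - \frac{1}{12560}$ ($p = \frac{1}{-12955 + 5 \cdot 79} = \frac{1}{-12955 + 395} = \frac{1}{-12560} = - \frac{1}{12560} \approx -7.9618 \cdot 10^{-5}$)
$\left(A{\left(-146 \right)} + \left(-3098 - 4765\right) \left(-5019 - 6910\right)\right) + p = \left(\left(-149\right) \left(-146\right) + \left(-3098 - 4765\right) \left(-5019 - 6910\right)\right) - \frac{1}{12560} = \left(21754 - -93797727\right) - \frac{1}{12560} = \left(21754 + 93797727\right) - \frac{1}{12560} = 93819481 - \frac{1}{12560} = \frac{1178372681359}{12560}$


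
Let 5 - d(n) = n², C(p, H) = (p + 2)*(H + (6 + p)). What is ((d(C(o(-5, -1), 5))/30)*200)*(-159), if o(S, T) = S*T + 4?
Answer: 51298700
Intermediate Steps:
o(S, T) = 4 + S*T
C(p, H) = (2 + p)*(6 + H + p)
d(n) = 5 - n²
((d(C(o(-5, -1), 5))/30)*200)*(-159) = (((5 - (12 + (4 - 5*(-1))² + 2*5 + 8*(4 - 5*(-1)) + 5*(4 - 5*(-1)))²)/30)*200)*(-159) = (((5 - (12 + (4 + 5)² + 10 + 8*(4 + 5) + 5*(4 + 5))²)*(1/30))*200)*(-159) = (((5 - (12 + 9² + 10 + 8*9 + 5*9)²)*(1/30))*200)*(-159) = (((5 - (12 + 81 + 10 + 72 + 45)²)*(1/30))*200)*(-159) = (((5 - 1*220²)*(1/30))*200)*(-159) = (((5 - 1*48400)*(1/30))*200)*(-159) = (((5 - 48400)*(1/30))*200)*(-159) = (-48395*1/30*200)*(-159) = -9679/6*200*(-159) = -967900/3*(-159) = 51298700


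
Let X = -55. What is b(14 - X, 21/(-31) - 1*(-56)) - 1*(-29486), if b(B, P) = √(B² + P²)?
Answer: 29486 + √7516546/31 ≈ 29574.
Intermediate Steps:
b(14 - X, 21/(-31) - 1*(-56)) - 1*(-29486) = √((14 - 1*(-55))² + (21/(-31) - 1*(-56))²) - 1*(-29486) = √((14 + 55)² + (21*(-1/31) + 56)²) + 29486 = √(69² + (-21/31 + 56)²) + 29486 = √(4761 + (1715/31)²) + 29486 = √(4761 + 2941225/961) + 29486 = √(7516546/961) + 29486 = √7516546/31 + 29486 = 29486 + √7516546/31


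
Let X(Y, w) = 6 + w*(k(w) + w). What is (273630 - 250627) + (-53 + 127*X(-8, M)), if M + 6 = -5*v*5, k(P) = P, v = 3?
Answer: 1690206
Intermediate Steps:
M = -81 (M = -6 - 5*3*5 = -6 - 15*5 = -6 - 75 = -81)
X(Y, w) = 6 + 2*w² (X(Y, w) = 6 + w*(w + w) = 6 + w*(2*w) = 6 + 2*w²)
(273630 - 250627) + (-53 + 127*X(-8, M)) = (273630 - 250627) + (-53 + 127*(6 + 2*(-81)²)) = 23003 + (-53 + 127*(6 + 2*6561)) = 23003 + (-53 + 127*(6 + 13122)) = 23003 + (-53 + 127*13128) = 23003 + (-53 + 1667256) = 23003 + 1667203 = 1690206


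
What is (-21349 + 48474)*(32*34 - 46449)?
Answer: -1230417125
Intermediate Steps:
(-21349 + 48474)*(32*34 - 46449) = 27125*(1088 - 46449) = 27125*(-45361) = -1230417125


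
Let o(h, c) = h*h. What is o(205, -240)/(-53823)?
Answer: -42025/53823 ≈ -0.78080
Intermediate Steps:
o(h, c) = h**2
o(205, -240)/(-53823) = 205**2/(-53823) = 42025*(-1/53823) = -42025/53823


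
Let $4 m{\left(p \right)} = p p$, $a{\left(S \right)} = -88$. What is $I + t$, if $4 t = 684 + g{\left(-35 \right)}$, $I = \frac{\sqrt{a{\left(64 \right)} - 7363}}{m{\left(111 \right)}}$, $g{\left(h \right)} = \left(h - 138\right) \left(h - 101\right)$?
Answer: $6053 + \frac{4 i \sqrt{7451}}{12321} \approx 6053.0 + 0.028023 i$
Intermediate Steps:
$m{\left(p \right)} = \frac{p^{2}}{4}$ ($m{\left(p \right)} = \frac{p p}{4} = \frac{p^{2}}{4}$)
$g{\left(h \right)} = \left(-138 + h\right) \left(-101 + h\right)$
$I = \frac{4 i \sqrt{7451}}{12321}$ ($I = \frac{\sqrt{-88 - 7363}}{\frac{1}{4} \cdot 111^{2}} = \frac{\sqrt{-7451}}{\frac{1}{4} \cdot 12321} = \frac{i \sqrt{7451}}{\frac{12321}{4}} = i \sqrt{7451} \cdot \frac{4}{12321} = \frac{4 i \sqrt{7451}}{12321} \approx 0.028023 i$)
$t = 6053$ ($t = \frac{684 + \left(13938 + \left(-35\right)^{2} - -8365\right)}{4} = \frac{684 + \left(13938 + 1225 + 8365\right)}{4} = \frac{684 + 23528}{4} = \frac{1}{4} \cdot 24212 = 6053$)
$I + t = \frac{4 i \sqrt{7451}}{12321} + 6053 = 6053 + \frac{4 i \sqrt{7451}}{12321}$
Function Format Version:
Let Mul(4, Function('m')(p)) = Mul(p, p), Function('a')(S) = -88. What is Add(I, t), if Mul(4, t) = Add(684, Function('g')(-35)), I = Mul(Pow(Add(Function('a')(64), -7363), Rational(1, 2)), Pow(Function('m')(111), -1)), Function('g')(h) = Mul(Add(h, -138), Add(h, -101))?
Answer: Add(6053, Mul(Rational(4, 12321), I, Pow(7451, Rational(1, 2)))) ≈ Add(6053.0, Mul(0.028023, I))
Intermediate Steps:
Function('m')(p) = Mul(Rational(1, 4), Pow(p, 2)) (Function('m')(p) = Mul(Rational(1, 4), Mul(p, p)) = Mul(Rational(1, 4), Pow(p, 2)))
Function('g')(h) = Mul(Add(-138, h), Add(-101, h))
I = Mul(Rational(4, 12321), I, Pow(7451, Rational(1, 2))) (I = Mul(Pow(Add(-88, -7363), Rational(1, 2)), Pow(Mul(Rational(1, 4), Pow(111, 2)), -1)) = Mul(Pow(-7451, Rational(1, 2)), Pow(Mul(Rational(1, 4), 12321), -1)) = Mul(Mul(I, Pow(7451, Rational(1, 2))), Pow(Rational(12321, 4), -1)) = Mul(Mul(I, Pow(7451, Rational(1, 2))), Rational(4, 12321)) = Mul(Rational(4, 12321), I, Pow(7451, Rational(1, 2))) ≈ Mul(0.028023, I))
t = 6053 (t = Mul(Rational(1, 4), Add(684, Add(13938, Pow(-35, 2), Mul(-239, -35)))) = Mul(Rational(1, 4), Add(684, Add(13938, 1225, 8365))) = Mul(Rational(1, 4), Add(684, 23528)) = Mul(Rational(1, 4), 24212) = 6053)
Add(I, t) = Add(Mul(Rational(4, 12321), I, Pow(7451, Rational(1, 2))), 6053) = Add(6053, Mul(Rational(4, 12321), I, Pow(7451, Rational(1, 2))))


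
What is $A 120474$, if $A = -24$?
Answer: $-2891376$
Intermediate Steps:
$A 120474 = \left(-24\right) 120474 = -2891376$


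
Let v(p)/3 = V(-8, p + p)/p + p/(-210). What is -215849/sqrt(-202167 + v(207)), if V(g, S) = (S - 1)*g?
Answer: 215849*I*sqrt(4717519795590)/976712173 ≈ 480.0*I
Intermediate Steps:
V(g, S) = g*(-1 + S) (V(g, S) = (-1 + S)*g = g*(-1 + S))
v(p) = -p/70 + 3*(8 - 16*p)/p (v(p) = 3*((-8*(-1 + (p + p)))/p + p/(-210)) = 3*((-8*(-1 + 2*p))/p + p*(-1/210)) = 3*((8 - 16*p)/p - p/210) = 3*(-p/210 + (8 - 16*p)/p) = -p/70 + 3*(8 - 16*p)/p)
-215849/sqrt(-202167 + v(207)) = -215849/sqrt(-202167 + (-48 + 24/207 - 1/70*207)) = -215849/sqrt(-202167 + (-48 + 24*(1/207) - 207/70)) = -215849/sqrt(-202167 + (-48 + 8/69 - 207/70)) = -215849/sqrt(-202167 - 245563/4830) = -215849*(-I*sqrt(4717519795590)/976712173) = -(-215849)*I*sqrt(4717519795590)/976712173 = 215849*I*sqrt(4717519795590)/976712173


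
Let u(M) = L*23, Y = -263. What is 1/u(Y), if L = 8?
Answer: 1/184 ≈ 0.0054348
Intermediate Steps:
u(M) = 184 (u(M) = 8*23 = 184)
1/u(Y) = 1/184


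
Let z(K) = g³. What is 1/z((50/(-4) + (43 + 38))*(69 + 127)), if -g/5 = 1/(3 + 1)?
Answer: -64/125 ≈ -0.51200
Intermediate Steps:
g = -5/4 (g = -5/(3 + 1) = -5/4 ≈ -1.2500)
z(K) = -125/64 (z(K) = (-5/4)³ = -125/64)
1/z((50/(-4) + (43 + 38))*(69 + 127)) = 1/(-125/64) = -64/125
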